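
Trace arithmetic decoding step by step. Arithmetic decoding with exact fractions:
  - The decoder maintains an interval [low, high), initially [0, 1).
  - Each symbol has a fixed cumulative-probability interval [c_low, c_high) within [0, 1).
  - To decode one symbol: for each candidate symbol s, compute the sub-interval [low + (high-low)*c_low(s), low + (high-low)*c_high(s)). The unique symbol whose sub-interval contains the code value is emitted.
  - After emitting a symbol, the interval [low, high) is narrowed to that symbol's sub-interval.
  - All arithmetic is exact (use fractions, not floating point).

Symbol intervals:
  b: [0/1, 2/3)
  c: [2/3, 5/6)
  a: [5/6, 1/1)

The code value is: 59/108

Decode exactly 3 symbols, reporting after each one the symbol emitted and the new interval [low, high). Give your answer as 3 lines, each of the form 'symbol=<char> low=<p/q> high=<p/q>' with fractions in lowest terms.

Step 1: interval [0/1, 1/1), width = 1/1 - 0/1 = 1/1
  'b': [0/1 + 1/1*0/1, 0/1 + 1/1*2/3) = [0/1, 2/3) <- contains code 59/108
  'c': [0/1 + 1/1*2/3, 0/1 + 1/1*5/6) = [2/3, 5/6)
  'a': [0/1 + 1/1*5/6, 0/1 + 1/1*1/1) = [5/6, 1/1)
  emit 'b', narrow to [0/1, 2/3)
Step 2: interval [0/1, 2/3), width = 2/3 - 0/1 = 2/3
  'b': [0/1 + 2/3*0/1, 0/1 + 2/3*2/3) = [0/1, 4/9)
  'c': [0/1 + 2/3*2/3, 0/1 + 2/3*5/6) = [4/9, 5/9) <- contains code 59/108
  'a': [0/1 + 2/3*5/6, 0/1 + 2/3*1/1) = [5/9, 2/3)
  emit 'c', narrow to [4/9, 5/9)
Step 3: interval [4/9, 5/9), width = 5/9 - 4/9 = 1/9
  'b': [4/9 + 1/9*0/1, 4/9 + 1/9*2/3) = [4/9, 14/27)
  'c': [4/9 + 1/9*2/3, 4/9 + 1/9*5/6) = [14/27, 29/54)
  'a': [4/9 + 1/9*5/6, 4/9 + 1/9*1/1) = [29/54, 5/9) <- contains code 59/108
  emit 'a', narrow to [29/54, 5/9)

Answer: symbol=b low=0/1 high=2/3
symbol=c low=4/9 high=5/9
symbol=a low=29/54 high=5/9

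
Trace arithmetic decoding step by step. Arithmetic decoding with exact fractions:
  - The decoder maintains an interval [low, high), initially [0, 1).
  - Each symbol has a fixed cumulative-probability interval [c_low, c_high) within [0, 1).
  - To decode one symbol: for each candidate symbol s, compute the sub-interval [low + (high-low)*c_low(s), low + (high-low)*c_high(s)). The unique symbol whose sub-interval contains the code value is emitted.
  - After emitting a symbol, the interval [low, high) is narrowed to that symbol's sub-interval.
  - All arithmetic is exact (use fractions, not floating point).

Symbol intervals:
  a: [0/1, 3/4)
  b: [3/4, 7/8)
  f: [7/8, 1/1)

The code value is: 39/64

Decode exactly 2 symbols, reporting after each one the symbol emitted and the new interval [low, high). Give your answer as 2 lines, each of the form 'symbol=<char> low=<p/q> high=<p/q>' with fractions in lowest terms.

Answer: symbol=a low=0/1 high=3/4
symbol=b low=9/16 high=21/32

Derivation:
Step 1: interval [0/1, 1/1), width = 1/1 - 0/1 = 1/1
  'a': [0/1 + 1/1*0/1, 0/1 + 1/1*3/4) = [0/1, 3/4) <- contains code 39/64
  'b': [0/1 + 1/1*3/4, 0/1 + 1/1*7/8) = [3/4, 7/8)
  'f': [0/1 + 1/1*7/8, 0/1 + 1/1*1/1) = [7/8, 1/1)
  emit 'a', narrow to [0/1, 3/4)
Step 2: interval [0/1, 3/4), width = 3/4 - 0/1 = 3/4
  'a': [0/1 + 3/4*0/1, 0/1 + 3/4*3/4) = [0/1, 9/16)
  'b': [0/1 + 3/4*3/4, 0/1 + 3/4*7/8) = [9/16, 21/32) <- contains code 39/64
  'f': [0/1 + 3/4*7/8, 0/1 + 3/4*1/1) = [21/32, 3/4)
  emit 'b', narrow to [9/16, 21/32)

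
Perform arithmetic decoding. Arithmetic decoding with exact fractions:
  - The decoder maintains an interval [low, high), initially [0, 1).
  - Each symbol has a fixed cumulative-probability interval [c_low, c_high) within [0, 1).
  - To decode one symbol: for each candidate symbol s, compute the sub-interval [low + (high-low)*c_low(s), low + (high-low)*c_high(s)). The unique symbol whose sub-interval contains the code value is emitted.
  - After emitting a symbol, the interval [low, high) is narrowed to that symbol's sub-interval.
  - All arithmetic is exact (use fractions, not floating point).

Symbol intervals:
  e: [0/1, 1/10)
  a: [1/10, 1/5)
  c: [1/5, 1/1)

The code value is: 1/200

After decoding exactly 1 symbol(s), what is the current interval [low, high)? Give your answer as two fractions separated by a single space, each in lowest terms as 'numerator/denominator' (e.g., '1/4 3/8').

Answer: 0/1 1/10

Derivation:
Step 1: interval [0/1, 1/1), width = 1/1 - 0/1 = 1/1
  'e': [0/1 + 1/1*0/1, 0/1 + 1/1*1/10) = [0/1, 1/10) <- contains code 1/200
  'a': [0/1 + 1/1*1/10, 0/1 + 1/1*1/5) = [1/10, 1/5)
  'c': [0/1 + 1/1*1/5, 0/1 + 1/1*1/1) = [1/5, 1/1)
  emit 'e', narrow to [0/1, 1/10)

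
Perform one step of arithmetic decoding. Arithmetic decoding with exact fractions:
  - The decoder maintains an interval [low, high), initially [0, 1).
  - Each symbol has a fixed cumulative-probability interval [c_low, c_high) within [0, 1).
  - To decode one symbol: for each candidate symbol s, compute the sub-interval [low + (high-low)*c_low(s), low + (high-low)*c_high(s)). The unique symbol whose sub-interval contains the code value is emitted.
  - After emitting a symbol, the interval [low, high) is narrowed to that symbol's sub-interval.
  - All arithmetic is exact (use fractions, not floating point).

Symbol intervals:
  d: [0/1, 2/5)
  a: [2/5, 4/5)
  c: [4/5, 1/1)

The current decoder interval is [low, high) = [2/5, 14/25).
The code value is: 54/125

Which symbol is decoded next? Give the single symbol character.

Interval width = high − low = 14/25 − 2/5 = 4/25
Scaled code = (code − low) / width = (54/125 − 2/5) / 4/25 = 1/5
  d: [0/1, 2/5) ← scaled code falls here ✓
  a: [2/5, 4/5) 
  c: [4/5, 1/1) 

Answer: d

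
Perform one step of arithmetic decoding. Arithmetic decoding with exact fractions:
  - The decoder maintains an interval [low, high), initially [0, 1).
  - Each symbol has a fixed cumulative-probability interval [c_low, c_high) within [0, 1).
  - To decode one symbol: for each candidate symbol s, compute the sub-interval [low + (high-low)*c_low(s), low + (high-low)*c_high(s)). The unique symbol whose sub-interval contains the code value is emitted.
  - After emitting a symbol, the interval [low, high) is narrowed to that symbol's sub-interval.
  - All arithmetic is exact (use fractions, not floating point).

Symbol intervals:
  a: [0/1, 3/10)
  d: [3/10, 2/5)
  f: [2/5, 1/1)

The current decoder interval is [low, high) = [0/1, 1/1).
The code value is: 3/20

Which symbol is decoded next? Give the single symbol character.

Answer: a

Derivation:
Interval width = high − low = 1/1 − 0/1 = 1/1
Scaled code = (code − low) / width = (3/20 − 0/1) / 1/1 = 3/20
  a: [0/1, 3/10) ← scaled code falls here ✓
  d: [3/10, 2/5) 
  f: [2/5, 1/1) 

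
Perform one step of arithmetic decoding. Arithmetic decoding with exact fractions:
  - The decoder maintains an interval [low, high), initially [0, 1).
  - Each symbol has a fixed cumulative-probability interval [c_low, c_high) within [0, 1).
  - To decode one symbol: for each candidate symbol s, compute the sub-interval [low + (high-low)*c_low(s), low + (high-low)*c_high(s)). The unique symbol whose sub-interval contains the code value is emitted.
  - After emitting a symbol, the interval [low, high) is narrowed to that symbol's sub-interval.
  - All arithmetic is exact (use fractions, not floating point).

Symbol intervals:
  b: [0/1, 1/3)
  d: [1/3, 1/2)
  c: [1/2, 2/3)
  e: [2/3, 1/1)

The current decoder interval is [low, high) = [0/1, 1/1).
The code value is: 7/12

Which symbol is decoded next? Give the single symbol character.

Interval width = high − low = 1/1 − 0/1 = 1/1
Scaled code = (code − low) / width = (7/12 − 0/1) / 1/1 = 7/12
  b: [0/1, 1/3) 
  d: [1/3, 1/2) 
  c: [1/2, 2/3) ← scaled code falls here ✓
  e: [2/3, 1/1) 

Answer: c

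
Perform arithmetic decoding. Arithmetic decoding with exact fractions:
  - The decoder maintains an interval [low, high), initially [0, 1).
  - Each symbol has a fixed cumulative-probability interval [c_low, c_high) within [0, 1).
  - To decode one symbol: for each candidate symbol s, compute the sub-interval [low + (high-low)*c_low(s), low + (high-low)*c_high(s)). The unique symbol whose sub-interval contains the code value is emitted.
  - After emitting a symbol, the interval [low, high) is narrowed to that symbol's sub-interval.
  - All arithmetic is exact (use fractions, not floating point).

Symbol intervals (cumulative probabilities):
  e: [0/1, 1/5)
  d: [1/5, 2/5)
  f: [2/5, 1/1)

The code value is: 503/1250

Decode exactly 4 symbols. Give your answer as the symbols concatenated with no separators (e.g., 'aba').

Answer: feee

Derivation:
Step 1: interval [0/1, 1/1), width = 1/1 - 0/1 = 1/1
  'e': [0/1 + 1/1*0/1, 0/1 + 1/1*1/5) = [0/1, 1/5)
  'd': [0/1 + 1/1*1/5, 0/1 + 1/1*2/5) = [1/5, 2/5)
  'f': [0/1 + 1/1*2/5, 0/1 + 1/1*1/1) = [2/5, 1/1) <- contains code 503/1250
  emit 'f', narrow to [2/5, 1/1)
Step 2: interval [2/5, 1/1), width = 1/1 - 2/5 = 3/5
  'e': [2/5 + 3/5*0/1, 2/5 + 3/5*1/5) = [2/5, 13/25) <- contains code 503/1250
  'd': [2/5 + 3/5*1/5, 2/5 + 3/5*2/5) = [13/25, 16/25)
  'f': [2/5 + 3/5*2/5, 2/5 + 3/5*1/1) = [16/25, 1/1)
  emit 'e', narrow to [2/5, 13/25)
Step 3: interval [2/5, 13/25), width = 13/25 - 2/5 = 3/25
  'e': [2/5 + 3/25*0/1, 2/5 + 3/25*1/5) = [2/5, 53/125) <- contains code 503/1250
  'd': [2/5 + 3/25*1/5, 2/5 + 3/25*2/5) = [53/125, 56/125)
  'f': [2/5 + 3/25*2/5, 2/5 + 3/25*1/1) = [56/125, 13/25)
  emit 'e', narrow to [2/5, 53/125)
Step 4: interval [2/5, 53/125), width = 53/125 - 2/5 = 3/125
  'e': [2/5 + 3/125*0/1, 2/5 + 3/125*1/5) = [2/5, 253/625) <- contains code 503/1250
  'd': [2/5 + 3/125*1/5, 2/5 + 3/125*2/5) = [253/625, 256/625)
  'f': [2/5 + 3/125*2/5, 2/5 + 3/125*1/1) = [256/625, 53/125)
  emit 'e', narrow to [2/5, 253/625)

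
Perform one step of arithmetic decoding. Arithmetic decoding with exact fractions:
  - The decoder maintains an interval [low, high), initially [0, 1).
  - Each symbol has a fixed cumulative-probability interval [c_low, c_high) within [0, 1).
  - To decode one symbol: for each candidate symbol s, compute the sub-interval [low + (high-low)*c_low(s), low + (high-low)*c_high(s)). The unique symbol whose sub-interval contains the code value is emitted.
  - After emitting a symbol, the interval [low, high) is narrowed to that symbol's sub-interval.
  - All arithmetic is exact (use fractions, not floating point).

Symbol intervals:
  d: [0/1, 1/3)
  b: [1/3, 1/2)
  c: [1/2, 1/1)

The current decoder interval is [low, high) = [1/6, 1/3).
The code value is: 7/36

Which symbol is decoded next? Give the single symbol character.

Answer: d

Derivation:
Interval width = high − low = 1/3 − 1/6 = 1/6
Scaled code = (code − low) / width = (7/36 − 1/6) / 1/6 = 1/6
  d: [0/1, 1/3) ← scaled code falls here ✓
  b: [1/3, 1/2) 
  c: [1/2, 1/1) 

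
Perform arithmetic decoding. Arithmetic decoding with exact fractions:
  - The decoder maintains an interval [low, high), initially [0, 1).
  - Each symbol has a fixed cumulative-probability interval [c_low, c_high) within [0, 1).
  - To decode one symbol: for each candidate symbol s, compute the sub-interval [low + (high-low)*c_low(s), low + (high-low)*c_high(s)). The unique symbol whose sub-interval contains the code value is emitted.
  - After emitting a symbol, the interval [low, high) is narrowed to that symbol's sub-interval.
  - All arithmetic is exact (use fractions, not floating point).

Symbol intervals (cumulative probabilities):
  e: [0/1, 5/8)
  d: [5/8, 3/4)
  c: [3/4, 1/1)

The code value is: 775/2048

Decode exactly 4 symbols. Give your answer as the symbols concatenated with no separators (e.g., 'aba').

Answer: eecc

Derivation:
Step 1: interval [0/1, 1/1), width = 1/1 - 0/1 = 1/1
  'e': [0/1 + 1/1*0/1, 0/1 + 1/1*5/8) = [0/1, 5/8) <- contains code 775/2048
  'd': [0/1 + 1/1*5/8, 0/1 + 1/1*3/4) = [5/8, 3/4)
  'c': [0/1 + 1/1*3/4, 0/1 + 1/1*1/1) = [3/4, 1/1)
  emit 'e', narrow to [0/1, 5/8)
Step 2: interval [0/1, 5/8), width = 5/8 - 0/1 = 5/8
  'e': [0/1 + 5/8*0/1, 0/1 + 5/8*5/8) = [0/1, 25/64) <- contains code 775/2048
  'd': [0/1 + 5/8*5/8, 0/1 + 5/8*3/4) = [25/64, 15/32)
  'c': [0/1 + 5/8*3/4, 0/1 + 5/8*1/1) = [15/32, 5/8)
  emit 'e', narrow to [0/1, 25/64)
Step 3: interval [0/1, 25/64), width = 25/64 - 0/1 = 25/64
  'e': [0/1 + 25/64*0/1, 0/1 + 25/64*5/8) = [0/1, 125/512)
  'd': [0/1 + 25/64*5/8, 0/1 + 25/64*3/4) = [125/512, 75/256)
  'c': [0/1 + 25/64*3/4, 0/1 + 25/64*1/1) = [75/256, 25/64) <- contains code 775/2048
  emit 'c', narrow to [75/256, 25/64)
Step 4: interval [75/256, 25/64), width = 25/64 - 75/256 = 25/256
  'e': [75/256 + 25/256*0/1, 75/256 + 25/256*5/8) = [75/256, 725/2048)
  'd': [75/256 + 25/256*5/8, 75/256 + 25/256*3/4) = [725/2048, 375/1024)
  'c': [75/256 + 25/256*3/4, 75/256 + 25/256*1/1) = [375/1024, 25/64) <- contains code 775/2048
  emit 'c', narrow to [375/1024, 25/64)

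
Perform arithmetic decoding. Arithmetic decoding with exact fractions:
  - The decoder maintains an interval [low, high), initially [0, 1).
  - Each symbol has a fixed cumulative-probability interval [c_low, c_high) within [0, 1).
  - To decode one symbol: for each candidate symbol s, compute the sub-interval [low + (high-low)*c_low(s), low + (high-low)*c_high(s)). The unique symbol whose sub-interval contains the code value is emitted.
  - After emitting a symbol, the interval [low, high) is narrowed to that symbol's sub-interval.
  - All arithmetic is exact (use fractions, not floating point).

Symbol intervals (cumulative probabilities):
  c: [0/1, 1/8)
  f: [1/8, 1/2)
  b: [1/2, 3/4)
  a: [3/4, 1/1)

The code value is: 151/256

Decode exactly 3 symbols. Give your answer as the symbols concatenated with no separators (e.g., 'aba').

Step 1: interval [0/1, 1/1), width = 1/1 - 0/1 = 1/1
  'c': [0/1 + 1/1*0/1, 0/1 + 1/1*1/8) = [0/1, 1/8)
  'f': [0/1 + 1/1*1/8, 0/1 + 1/1*1/2) = [1/8, 1/2)
  'b': [0/1 + 1/1*1/2, 0/1 + 1/1*3/4) = [1/2, 3/4) <- contains code 151/256
  'a': [0/1 + 1/1*3/4, 0/1 + 1/1*1/1) = [3/4, 1/1)
  emit 'b', narrow to [1/2, 3/4)
Step 2: interval [1/2, 3/4), width = 3/4 - 1/2 = 1/4
  'c': [1/2 + 1/4*0/1, 1/2 + 1/4*1/8) = [1/2, 17/32)
  'f': [1/2 + 1/4*1/8, 1/2 + 1/4*1/2) = [17/32, 5/8) <- contains code 151/256
  'b': [1/2 + 1/4*1/2, 1/2 + 1/4*3/4) = [5/8, 11/16)
  'a': [1/2 + 1/4*3/4, 1/2 + 1/4*1/1) = [11/16, 3/4)
  emit 'f', narrow to [17/32, 5/8)
Step 3: interval [17/32, 5/8), width = 5/8 - 17/32 = 3/32
  'c': [17/32 + 3/32*0/1, 17/32 + 3/32*1/8) = [17/32, 139/256)
  'f': [17/32 + 3/32*1/8, 17/32 + 3/32*1/2) = [139/256, 37/64)
  'b': [17/32 + 3/32*1/2, 17/32 + 3/32*3/4) = [37/64, 77/128) <- contains code 151/256
  'a': [17/32 + 3/32*3/4, 17/32 + 3/32*1/1) = [77/128, 5/8)
  emit 'b', narrow to [37/64, 77/128)

Answer: bfb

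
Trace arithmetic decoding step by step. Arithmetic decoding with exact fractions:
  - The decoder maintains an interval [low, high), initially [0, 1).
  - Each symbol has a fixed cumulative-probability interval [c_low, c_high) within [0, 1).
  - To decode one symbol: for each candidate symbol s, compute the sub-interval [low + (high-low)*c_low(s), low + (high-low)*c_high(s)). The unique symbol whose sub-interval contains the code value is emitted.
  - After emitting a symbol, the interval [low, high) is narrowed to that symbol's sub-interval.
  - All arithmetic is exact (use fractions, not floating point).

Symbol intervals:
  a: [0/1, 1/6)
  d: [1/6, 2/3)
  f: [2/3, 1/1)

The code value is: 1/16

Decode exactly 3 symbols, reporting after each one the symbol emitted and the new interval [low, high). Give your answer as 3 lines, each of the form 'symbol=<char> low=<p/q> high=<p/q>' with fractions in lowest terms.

Step 1: interval [0/1, 1/1), width = 1/1 - 0/1 = 1/1
  'a': [0/1 + 1/1*0/1, 0/1 + 1/1*1/6) = [0/1, 1/6) <- contains code 1/16
  'd': [0/1 + 1/1*1/6, 0/1 + 1/1*2/3) = [1/6, 2/3)
  'f': [0/1 + 1/1*2/3, 0/1 + 1/1*1/1) = [2/3, 1/1)
  emit 'a', narrow to [0/1, 1/6)
Step 2: interval [0/1, 1/6), width = 1/6 - 0/1 = 1/6
  'a': [0/1 + 1/6*0/1, 0/1 + 1/6*1/6) = [0/1, 1/36)
  'd': [0/1 + 1/6*1/6, 0/1 + 1/6*2/3) = [1/36, 1/9) <- contains code 1/16
  'f': [0/1 + 1/6*2/3, 0/1 + 1/6*1/1) = [1/9, 1/6)
  emit 'd', narrow to [1/36, 1/9)
Step 3: interval [1/36, 1/9), width = 1/9 - 1/36 = 1/12
  'a': [1/36 + 1/12*0/1, 1/36 + 1/12*1/6) = [1/36, 1/24)
  'd': [1/36 + 1/12*1/6, 1/36 + 1/12*2/3) = [1/24, 1/12) <- contains code 1/16
  'f': [1/36 + 1/12*2/3, 1/36 + 1/12*1/1) = [1/12, 1/9)
  emit 'd', narrow to [1/24, 1/12)

Answer: symbol=a low=0/1 high=1/6
symbol=d low=1/36 high=1/9
symbol=d low=1/24 high=1/12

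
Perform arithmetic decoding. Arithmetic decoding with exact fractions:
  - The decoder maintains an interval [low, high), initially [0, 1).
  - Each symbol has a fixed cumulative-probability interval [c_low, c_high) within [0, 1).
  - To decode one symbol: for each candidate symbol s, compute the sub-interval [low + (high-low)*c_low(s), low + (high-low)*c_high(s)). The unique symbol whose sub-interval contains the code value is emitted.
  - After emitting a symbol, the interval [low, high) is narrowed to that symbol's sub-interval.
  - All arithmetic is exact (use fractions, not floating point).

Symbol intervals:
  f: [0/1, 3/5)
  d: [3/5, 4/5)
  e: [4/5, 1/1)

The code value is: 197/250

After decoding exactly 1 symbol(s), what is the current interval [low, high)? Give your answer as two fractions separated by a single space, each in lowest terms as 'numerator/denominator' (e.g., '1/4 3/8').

Answer: 3/5 4/5

Derivation:
Step 1: interval [0/1, 1/1), width = 1/1 - 0/1 = 1/1
  'f': [0/1 + 1/1*0/1, 0/1 + 1/1*3/5) = [0/1, 3/5)
  'd': [0/1 + 1/1*3/5, 0/1 + 1/1*4/5) = [3/5, 4/5) <- contains code 197/250
  'e': [0/1 + 1/1*4/5, 0/1 + 1/1*1/1) = [4/5, 1/1)
  emit 'd', narrow to [3/5, 4/5)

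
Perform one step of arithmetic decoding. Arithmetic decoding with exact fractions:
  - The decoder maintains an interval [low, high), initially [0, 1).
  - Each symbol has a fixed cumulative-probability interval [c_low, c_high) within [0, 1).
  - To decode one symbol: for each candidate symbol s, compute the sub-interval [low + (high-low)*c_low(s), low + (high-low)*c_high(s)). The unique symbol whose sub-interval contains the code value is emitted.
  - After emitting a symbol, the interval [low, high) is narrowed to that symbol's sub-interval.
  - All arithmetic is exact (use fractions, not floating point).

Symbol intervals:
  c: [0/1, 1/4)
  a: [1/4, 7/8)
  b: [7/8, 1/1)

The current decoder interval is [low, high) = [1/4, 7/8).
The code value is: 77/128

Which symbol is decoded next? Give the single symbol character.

Interval width = high − low = 7/8 − 1/4 = 5/8
Scaled code = (code − low) / width = (77/128 − 1/4) / 5/8 = 9/16
  c: [0/1, 1/4) 
  a: [1/4, 7/8) ← scaled code falls here ✓
  b: [7/8, 1/1) 

Answer: a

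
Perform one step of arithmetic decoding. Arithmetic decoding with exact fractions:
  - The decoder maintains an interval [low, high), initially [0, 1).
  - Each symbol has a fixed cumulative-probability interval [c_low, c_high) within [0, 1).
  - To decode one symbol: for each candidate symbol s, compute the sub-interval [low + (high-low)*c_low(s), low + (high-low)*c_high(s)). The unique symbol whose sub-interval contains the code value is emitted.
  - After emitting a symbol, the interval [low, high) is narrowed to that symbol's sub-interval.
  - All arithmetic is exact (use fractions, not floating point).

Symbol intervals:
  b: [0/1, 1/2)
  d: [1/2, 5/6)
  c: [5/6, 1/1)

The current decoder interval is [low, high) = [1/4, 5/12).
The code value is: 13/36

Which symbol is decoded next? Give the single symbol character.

Interval width = high − low = 5/12 − 1/4 = 1/6
Scaled code = (code − low) / width = (13/36 − 1/4) / 1/6 = 2/3
  b: [0/1, 1/2) 
  d: [1/2, 5/6) ← scaled code falls here ✓
  c: [5/6, 1/1) 

Answer: d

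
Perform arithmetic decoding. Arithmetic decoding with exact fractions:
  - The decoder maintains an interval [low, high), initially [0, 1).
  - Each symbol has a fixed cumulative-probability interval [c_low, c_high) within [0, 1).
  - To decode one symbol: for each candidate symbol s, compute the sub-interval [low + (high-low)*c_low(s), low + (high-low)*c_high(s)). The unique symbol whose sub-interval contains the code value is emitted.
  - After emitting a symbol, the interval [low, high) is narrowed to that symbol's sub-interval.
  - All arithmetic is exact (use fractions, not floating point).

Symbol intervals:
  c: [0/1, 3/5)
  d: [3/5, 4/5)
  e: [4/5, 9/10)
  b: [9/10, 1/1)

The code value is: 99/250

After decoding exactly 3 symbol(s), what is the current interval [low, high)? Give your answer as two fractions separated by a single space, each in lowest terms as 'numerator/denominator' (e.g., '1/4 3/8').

Answer: 9/25 54/125

Derivation:
Step 1: interval [0/1, 1/1), width = 1/1 - 0/1 = 1/1
  'c': [0/1 + 1/1*0/1, 0/1 + 1/1*3/5) = [0/1, 3/5) <- contains code 99/250
  'd': [0/1 + 1/1*3/5, 0/1 + 1/1*4/5) = [3/5, 4/5)
  'e': [0/1 + 1/1*4/5, 0/1 + 1/1*9/10) = [4/5, 9/10)
  'b': [0/1 + 1/1*9/10, 0/1 + 1/1*1/1) = [9/10, 1/1)
  emit 'c', narrow to [0/1, 3/5)
Step 2: interval [0/1, 3/5), width = 3/5 - 0/1 = 3/5
  'c': [0/1 + 3/5*0/1, 0/1 + 3/5*3/5) = [0/1, 9/25)
  'd': [0/1 + 3/5*3/5, 0/1 + 3/5*4/5) = [9/25, 12/25) <- contains code 99/250
  'e': [0/1 + 3/5*4/5, 0/1 + 3/5*9/10) = [12/25, 27/50)
  'b': [0/1 + 3/5*9/10, 0/1 + 3/5*1/1) = [27/50, 3/5)
  emit 'd', narrow to [9/25, 12/25)
Step 3: interval [9/25, 12/25), width = 12/25 - 9/25 = 3/25
  'c': [9/25 + 3/25*0/1, 9/25 + 3/25*3/5) = [9/25, 54/125) <- contains code 99/250
  'd': [9/25 + 3/25*3/5, 9/25 + 3/25*4/5) = [54/125, 57/125)
  'e': [9/25 + 3/25*4/5, 9/25 + 3/25*9/10) = [57/125, 117/250)
  'b': [9/25 + 3/25*9/10, 9/25 + 3/25*1/1) = [117/250, 12/25)
  emit 'c', narrow to [9/25, 54/125)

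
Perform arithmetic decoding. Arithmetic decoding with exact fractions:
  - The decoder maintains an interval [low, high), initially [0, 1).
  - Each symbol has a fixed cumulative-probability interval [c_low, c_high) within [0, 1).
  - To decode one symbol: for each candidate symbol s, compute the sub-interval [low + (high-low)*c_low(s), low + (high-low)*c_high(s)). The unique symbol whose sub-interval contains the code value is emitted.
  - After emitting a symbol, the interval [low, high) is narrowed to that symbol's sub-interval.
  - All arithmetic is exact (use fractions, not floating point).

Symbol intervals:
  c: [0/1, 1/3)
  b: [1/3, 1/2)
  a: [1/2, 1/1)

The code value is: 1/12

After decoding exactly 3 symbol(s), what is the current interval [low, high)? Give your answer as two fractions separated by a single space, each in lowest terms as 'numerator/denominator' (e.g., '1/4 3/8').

Step 1: interval [0/1, 1/1), width = 1/1 - 0/1 = 1/1
  'c': [0/1 + 1/1*0/1, 0/1 + 1/1*1/3) = [0/1, 1/3) <- contains code 1/12
  'b': [0/1 + 1/1*1/3, 0/1 + 1/1*1/2) = [1/3, 1/2)
  'a': [0/1 + 1/1*1/2, 0/1 + 1/1*1/1) = [1/2, 1/1)
  emit 'c', narrow to [0/1, 1/3)
Step 2: interval [0/1, 1/3), width = 1/3 - 0/1 = 1/3
  'c': [0/1 + 1/3*0/1, 0/1 + 1/3*1/3) = [0/1, 1/9) <- contains code 1/12
  'b': [0/1 + 1/3*1/3, 0/1 + 1/3*1/2) = [1/9, 1/6)
  'a': [0/1 + 1/3*1/2, 0/1 + 1/3*1/1) = [1/6, 1/3)
  emit 'c', narrow to [0/1, 1/9)
Step 3: interval [0/1, 1/9), width = 1/9 - 0/1 = 1/9
  'c': [0/1 + 1/9*0/1, 0/1 + 1/9*1/3) = [0/1, 1/27)
  'b': [0/1 + 1/9*1/3, 0/1 + 1/9*1/2) = [1/27, 1/18)
  'a': [0/1 + 1/9*1/2, 0/1 + 1/9*1/1) = [1/18, 1/9) <- contains code 1/12
  emit 'a', narrow to [1/18, 1/9)

Answer: 1/18 1/9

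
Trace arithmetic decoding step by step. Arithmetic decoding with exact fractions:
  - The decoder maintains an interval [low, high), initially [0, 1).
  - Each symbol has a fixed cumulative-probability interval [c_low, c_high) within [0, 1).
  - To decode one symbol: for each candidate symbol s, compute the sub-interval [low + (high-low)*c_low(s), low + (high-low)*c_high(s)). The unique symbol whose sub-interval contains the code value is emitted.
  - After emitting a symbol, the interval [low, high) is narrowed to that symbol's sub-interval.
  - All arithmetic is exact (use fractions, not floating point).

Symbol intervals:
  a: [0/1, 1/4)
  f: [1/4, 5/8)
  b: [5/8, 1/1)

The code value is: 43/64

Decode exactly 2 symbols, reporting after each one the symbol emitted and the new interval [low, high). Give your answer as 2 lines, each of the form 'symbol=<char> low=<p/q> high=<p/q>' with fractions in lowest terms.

Step 1: interval [0/1, 1/1), width = 1/1 - 0/1 = 1/1
  'a': [0/1 + 1/1*0/1, 0/1 + 1/1*1/4) = [0/1, 1/4)
  'f': [0/1 + 1/1*1/4, 0/1 + 1/1*5/8) = [1/4, 5/8)
  'b': [0/1 + 1/1*5/8, 0/1 + 1/1*1/1) = [5/8, 1/1) <- contains code 43/64
  emit 'b', narrow to [5/8, 1/1)
Step 2: interval [5/8, 1/1), width = 1/1 - 5/8 = 3/8
  'a': [5/8 + 3/8*0/1, 5/8 + 3/8*1/4) = [5/8, 23/32) <- contains code 43/64
  'f': [5/8 + 3/8*1/4, 5/8 + 3/8*5/8) = [23/32, 55/64)
  'b': [5/8 + 3/8*5/8, 5/8 + 3/8*1/1) = [55/64, 1/1)
  emit 'a', narrow to [5/8, 23/32)

Answer: symbol=b low=5/8 high=1/1
symbol=a low=5/8 high=23/32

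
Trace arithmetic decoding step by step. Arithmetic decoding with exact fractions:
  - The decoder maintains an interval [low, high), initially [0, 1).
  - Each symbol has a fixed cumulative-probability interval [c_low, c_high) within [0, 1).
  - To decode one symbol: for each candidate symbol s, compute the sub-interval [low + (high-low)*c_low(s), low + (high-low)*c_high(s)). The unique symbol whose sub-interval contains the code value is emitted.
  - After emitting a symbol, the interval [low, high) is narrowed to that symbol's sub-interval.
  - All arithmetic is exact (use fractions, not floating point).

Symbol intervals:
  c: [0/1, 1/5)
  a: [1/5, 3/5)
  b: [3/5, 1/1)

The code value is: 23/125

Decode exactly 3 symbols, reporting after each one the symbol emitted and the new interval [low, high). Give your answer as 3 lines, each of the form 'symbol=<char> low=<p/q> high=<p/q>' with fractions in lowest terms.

Step 1: interval [0/1, 1/1), width = 1/1 - 0/1 = 1/1
  'c': [0/1 + 1/1*0/1, 0/1 + 1/1*1/5) = [0/1, 1/5) <- contains code 23/125
  'a': [0/1 + 1/1*1/5, 0/1 + 1/1*3/5) = [1/5, 3/5)
  'b': [0/1 + 1/1*3/5, 0/1 + 1/1*1/1) = [3/5, 1/1)
  emit 'c', narrow to [0/1, 1/5)
Step 2: interval [0/1, 1/5), width = 1/5 - 0/1 = 1/5
  'c': [0/1 + 1/5*0/1, 0/1 + 1/5*1/5) = [0/1, 1/25)
  'a': [0/1 + 1/5*1/5, 0/1 + 1/5*3/5) = [1/25, 3/25)
  'b': [0/1 + 1/5*3/5, 0/1 + 1/5*1/1) = [3/25, 1/5) <- contains code 23/125
  emit 'b', narrow to [3/25, 1/5)
Step 3: interval [3/25, 1/5), width = 1/5 - 3/25 = 2/25
  'c': [3/25 + 2/25*0/1, 3/25 + 2/25*1/5) = [3/25, 17/125)
  'a': [3/25 + 2/25*1/5, 3/25 + 2/25*3/5) = [17/125, 21/125)
  'b': [3/25 + 2/25*3/5, 3/25 + 2/25*1/1) = [21/125, 1/5) <- contains code 23/125
  emit 'b', narrow to [21/125, 1/5)

Answer: symbol=c low=0/1 high=1/5
symbol=b low=3/25 high=1/5
symbol=b low=21/125 high=1/5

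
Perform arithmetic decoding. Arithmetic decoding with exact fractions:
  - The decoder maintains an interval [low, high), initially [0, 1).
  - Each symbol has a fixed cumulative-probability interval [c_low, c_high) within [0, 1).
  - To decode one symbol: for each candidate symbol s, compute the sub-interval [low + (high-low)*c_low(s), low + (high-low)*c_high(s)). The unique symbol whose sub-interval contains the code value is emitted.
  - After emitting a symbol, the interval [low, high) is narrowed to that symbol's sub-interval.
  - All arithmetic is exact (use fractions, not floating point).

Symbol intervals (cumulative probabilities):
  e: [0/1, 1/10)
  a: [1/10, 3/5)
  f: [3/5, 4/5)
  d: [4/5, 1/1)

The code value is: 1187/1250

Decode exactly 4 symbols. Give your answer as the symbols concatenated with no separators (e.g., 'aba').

Step 1: interval [0/1, 1/1), width = 1/1 - 0/1 = 1/1
  'e': [0/1 + 1/1*0/1, 0/1 + 1/1*1/10) = [0/1, 1/10)
  'a': [0/1 + 1/1*1/10, 0/1 + 1/1*3/5) = [1/10, 3/5)
  'f': [0/1 + 1/1*3/5, 0/1 + 1/1*4/5) = [3/5, 4/5)
  'd': [0/1 + 1/1*4/5, 0/1 + 1/1*1/1) = [4/5, 1/1) <- contains code 1187/1250
  emit 'd', narrow to [4/5, 1/1)
Step 2: interval [4/5, 1/1), width = 1/1 - 4/5 = 1/5
  'e': [4/5 + 1/5*0/1, 4/5 + 1/5*1/10) = [4/5, 41/50)
  'a': [4/5 + 1/5*1/10, 4/5 + 1/5*3/5) = [41/50, 23/25)
  'f': [4/5 + 1/5*3/5, 4/5 + 1/5*4/5) = [23/25, 24/25) <- contains code 1187/1250
  'd': [4/5 + 1/5*4/5, 4/5 + 1/5*1/1) = [24/25, 1/1)
  emit 'f', narrow to [23/25, 24/25)
Step 3: interval [23/25, 24/25), width = 24/25 - 23/25 = 1/25
  'e': [23/25 + 1/25*0/1, 23/25 + 1/25*1/10) = [23/25, 231/250)
  'a': [23/25 + 1/25*1/10, 23/25 + 1/25*3/5) = [231/250, 118/125)
  'f': [23/25 + 1/25*3/5, 23/25 + 1/25*4/5) = [118/125, 119/125) <- contains code 1187/1250
  'd': [23/25 + 1/25*4/5, 23/25 + 1/25*1/1) = [119/125, 24/25)
  emit 'f', narrow to [118/125, 119/125)
Step 4: interval [118/125, 119/125), width = 119/125 - 118/125 = 1/125
  'e': [118/125 + 1/125*0/1, 118/125 + 1/125*1/10) = [118/125, 1181/1250)
  'a': [118/125 + 1/125*1/10, 118/125 + 1/125*3/5) = [1181/1250, 593/625)
  'f': [118/125 + 1/125*3/5, 118/125 + 1/125*4/5) = [593/625, 594/625) <- contains code 1187/1250
  'd': [118/125 + 1/125*4/5, 118/125 + 1/125*1/1) = [594/625, 119/125)
  emit 'f', narrow to [593/625, 594/625)

Answer: dfff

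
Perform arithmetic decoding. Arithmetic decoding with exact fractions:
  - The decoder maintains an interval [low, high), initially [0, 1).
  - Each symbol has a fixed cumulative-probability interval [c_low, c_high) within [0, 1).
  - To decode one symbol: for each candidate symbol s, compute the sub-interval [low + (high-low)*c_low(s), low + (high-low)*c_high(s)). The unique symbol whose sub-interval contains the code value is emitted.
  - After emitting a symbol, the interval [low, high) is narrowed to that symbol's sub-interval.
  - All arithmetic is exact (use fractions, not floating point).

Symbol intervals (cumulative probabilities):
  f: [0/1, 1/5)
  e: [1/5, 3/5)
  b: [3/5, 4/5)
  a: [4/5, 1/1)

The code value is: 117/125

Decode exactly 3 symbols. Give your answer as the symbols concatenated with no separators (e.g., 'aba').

Step 1: interval [0/1, 1/1), width = 1/1 - 0/1 = 1/1
  'f': [0/1 + 1/1*0/1, 0/1 + 1/1*1/5) = [0/1, 1/5)
  'e': [0/1 + 1/1*1/5, 0/1 + 1/1*3/5) = [1/5, 3/5)
  'b': [0/1 + 1/1*3/5, 0/1 + 1/1*4/5) = [3/5, 4/5)
  'a': [0/1 + 1/1*4/5, 0/1 + 1/1*1/1) = [4/5, 1/1) <- contains code 117/125
  emit 'a', narrow to [4/5, 1/1)
Step 2: interval [4/5, 1/1), width = 1/1 - 4/5 = 1/5
  'f': [4/5 + 1/5*0/1, 4/5 + 1/5*1/5) = [4/5, 21/25)
  'e': [4/5 + 1/5*1/5, 4/5 + 1/5*3/5) = [21/25, 23/25)
  'b': [4/5 + 1/5*3/5, 4/5 + 1/5*4/5) = [23/25, 24/25) <- contains code 117/125
  'a': [4/5 + 1/5*4/5, 4/5 + 1/5*1/1) = [24/25, 1/1)
  emit 'b', narrow to [23/25, 24/25)
Step 3: interval [23/25, 24/25), width = 24/25 - 23/25 = 1/25
  'f': [23/25 + 1/25*0/1, 23/25 + 1/25*1/5) = [23/25, 116/125)
  'e': [23/25 + 1/25*1/5, 23/25 + 1/25*3/5) = [116/125, 118/125) <- contains code 117/125
  'b': [23/25 + 1/25*3/5, 23/25 + 1/25*4/5) = [118/125, 119/125)
  'a': [23/25 + 1/25*4/5, 23/25 + 1/25*1/1) = [119/125, 24/25)
  emit 'e', narrow to [116/125, 118/125)

Answer: abe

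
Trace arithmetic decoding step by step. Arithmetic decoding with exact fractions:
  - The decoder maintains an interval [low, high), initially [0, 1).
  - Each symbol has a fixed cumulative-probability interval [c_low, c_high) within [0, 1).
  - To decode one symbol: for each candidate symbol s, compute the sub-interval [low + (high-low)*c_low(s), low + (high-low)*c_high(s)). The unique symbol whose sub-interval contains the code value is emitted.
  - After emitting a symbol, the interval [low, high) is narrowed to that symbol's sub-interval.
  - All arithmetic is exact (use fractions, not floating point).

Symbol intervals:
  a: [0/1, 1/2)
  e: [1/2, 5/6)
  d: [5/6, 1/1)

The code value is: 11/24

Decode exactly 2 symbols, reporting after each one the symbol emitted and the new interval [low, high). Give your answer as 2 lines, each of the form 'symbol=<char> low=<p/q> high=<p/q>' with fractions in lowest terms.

Answer: symbol=a low=0/1 high=1/2
symbol=d low=5/12 high=1/2

Derivation:
Step 1: interval [0/1, 1/1), width = 1/1 - 0/1 = 1/1
  'a': [0/1 + 1/1*0/1, 0/1 + 1/1*1/2) = [0/1, 1/2) <- contains code 11/24
  'e': [0/1 + 1/1*1/2, 0/1 + 1/1*5/6) = [1/2, 5/6)
  'd': [0/1 + 1/1*5/6, 0/1 + 1/1*1/1) = [5/6, 1/1)
  emit 'a', narrow to [0/1, 1/2)
Step 2: interval [0/1, 1/2), width = 1/2 - 0/1 = 1/2
  'a': [0/1 + 1/2*0/1, 0/1 + 1/2*1/2) = [0/1, 1/4)
  'e': [0/1 + 1/2*1/2, 0/1 + 1/2*5/6) = [1/4, 5/12)
  'd': [0/1 + 1/2*5/6, 0/1 + 1/2*1/1) = [5/12, 1/2) <- contains code 11/24
  emit 'd', narrow to [5/12, 1/2)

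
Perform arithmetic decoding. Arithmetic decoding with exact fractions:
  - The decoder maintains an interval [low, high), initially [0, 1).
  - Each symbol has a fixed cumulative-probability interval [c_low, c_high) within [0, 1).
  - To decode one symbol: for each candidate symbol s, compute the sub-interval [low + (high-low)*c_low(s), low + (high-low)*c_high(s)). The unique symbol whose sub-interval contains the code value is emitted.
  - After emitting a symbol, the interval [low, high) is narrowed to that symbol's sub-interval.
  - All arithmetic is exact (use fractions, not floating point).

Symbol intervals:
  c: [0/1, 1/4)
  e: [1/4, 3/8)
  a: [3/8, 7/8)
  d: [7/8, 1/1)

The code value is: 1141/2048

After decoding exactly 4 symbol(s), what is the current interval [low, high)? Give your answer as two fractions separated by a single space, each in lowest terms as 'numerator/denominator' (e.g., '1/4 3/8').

Answer: 285/512 571/1024

Derivation:
Step 1: interval [0/1, 1/1), width = 1/1 - 0/1 = 1/1
  'c': [0/1 + 1/1*0/1, 0/1 + 1/1*1/4) = [0/1, 1/4)
  'e': [0/1 + 1/1*1/4, 0/1 + 1/1*3/8) = [1/4, 3/8)
  'a': [0/1 + 1/1*3/8, 0/1 + 1/1*7/8) = [3/8, 7/8) <- contains code 1141/2048
  'd': [0/1 + 1/1*7/8, 0/1 + 1/1*1/1) = [7/8, 1/1)
  emit 'a', narrow to [3/8, 7/8)
Step 2: interval [3/8, 7/8), width = 7/8 - 3/8 = 1/2
  'c': [3/8 + 1/2*0/1, 3/8 + 1/2*1/4) = [3/8, 1/2)
  'e': [3/8 + 1/2*1/4, 3/8 + 1/2*3/8) = [1/2, 9/16) <- contains code 1141/2048
  'a': [3/8 + 1/2*3/8, 3/8 + 1/2*7/8) = [9/16, 13/16)
  'd': [3/8 + 1/2*7/8, 3/8 + 1/2*1/1) = [13/16, 7/8)
  emit 'e', narrow to [1/2, 9/16)
Step 3: interval [1/2, 9/16), width = 9/16 - 1/2 = 1/16
  'c': [1/2 + 1/16*0/1, 1/2 + 1/16*1/4) = [1/2, 33/64)
  'e': [1/2 + 1/16*1/4, 1/2 + 1/16*3/8) = [33/64, 67/128)
  'a': [1/2 + 1/16*3/8, 1/2 + 1/16*7/8) = [67/128, 71/128)
  'd': [1/2 + 1/16*7/8, 1/2 + 1/16*1/1) = [71/128, 9/16) <- contains code 1141/2048
  emit 'd', narrow to [71/128, 9/16)
Step 4: interval [71/128, 9/16), width = 9/16 - 71/128 = 1/128
  'c': [71/128 + 1/128*0/1, 71/128 + 1/128*1/4) = [71/128, 285/512)
  'e': [71/128 + 1/128*1/4, 71/128 + 1/128*3/8) = [285/512, 571/1024) <- contains code 1141/2048
  'a': [71/128 + 1/128*3/8, 71/128 + 1/128*7/8) = [571/1024, 575/1024)
  'd': [71/128 + 1/128*7/8, 71/128 + 1/128*1/1) = [575/1024, 9/16)
  emit 'e', narrow to [285/512, 571/1024)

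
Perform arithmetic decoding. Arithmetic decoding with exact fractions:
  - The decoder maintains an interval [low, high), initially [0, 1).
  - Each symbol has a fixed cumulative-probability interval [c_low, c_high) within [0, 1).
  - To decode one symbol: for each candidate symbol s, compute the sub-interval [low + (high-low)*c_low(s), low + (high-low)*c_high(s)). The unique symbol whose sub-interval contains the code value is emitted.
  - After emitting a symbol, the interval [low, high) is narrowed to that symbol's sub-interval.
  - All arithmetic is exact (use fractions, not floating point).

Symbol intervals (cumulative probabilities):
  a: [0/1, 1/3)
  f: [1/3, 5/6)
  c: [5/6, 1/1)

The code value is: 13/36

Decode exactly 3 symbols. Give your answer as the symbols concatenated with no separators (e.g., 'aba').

Answer: faa

Derivation:
Step 1: interval [0/1, 1/1), width = 1/1 - 0/1 = 1/1
  'a': [0/1 + 1/1*0/1, 0/1 + 1/1*1/3) = [0/1, 1/3)
  'f': [0/1 + 1/1*1/3, 0/1 + 1/1*5/6) = [1/3, 5/6) <- contains code 13/36
  'c': [0/1 + 1/1*5/6, 0/1 + 1/1*1/1) = [5/6, 1/1)
  emit 'f', narrow to [1/3, 5/6)
Step 2: interval [1/3, 5/6), width = 5/6 - 1/3 = 1/2
  'a': [1/3 + 1/2*0/1, 1/3 + 1/2*1/3) = [1/3, 1/2) <- contains code 13/36
  'f': [1/3 + 1/2*1/3, 1/3 + 1/2*5/6) = [1/2, 3/4)
  'c': [1/3 + 1/2*5/6, 1/3 + 1/2*1/1) = [3/4, 5/6)
  emit 'a', narrow to [1/3, 1/2)
Step 3: interval [1/3, 1/2), width = 1/2 - 1/3 = 1/6
  'a': [1/3 + 1/6*0/1, 1/3 + 1/6*1/3) = [1/3, 7/18) <- contains code 13/36
  'f': [1/3 + 1/6*1/3, 1/3 + 1/6*5/6) = [7/18, 17/36)
  'c': [1/3 + 1/6*5/6, 1/3 + 1/6*1/1) = [17/36, 1/2)
  emit 'a', narrow to [1/3, 7/18)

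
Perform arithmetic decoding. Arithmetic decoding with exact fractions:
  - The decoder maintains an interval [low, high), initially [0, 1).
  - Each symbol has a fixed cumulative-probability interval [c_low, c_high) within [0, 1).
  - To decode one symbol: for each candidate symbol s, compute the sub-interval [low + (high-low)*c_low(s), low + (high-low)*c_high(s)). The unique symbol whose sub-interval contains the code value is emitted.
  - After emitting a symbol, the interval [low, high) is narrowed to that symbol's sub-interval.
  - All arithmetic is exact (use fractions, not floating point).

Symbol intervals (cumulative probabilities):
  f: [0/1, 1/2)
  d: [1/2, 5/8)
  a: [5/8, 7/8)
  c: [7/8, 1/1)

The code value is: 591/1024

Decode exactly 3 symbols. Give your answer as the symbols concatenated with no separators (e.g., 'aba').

Step 1: interval [0/1, 1/1), width = 1/1 - 0/1 = 1/1
  'f': [0/1 + 1/1*0/1, 0/1 + 1/1*1/2) = [0/1, 1/2)
  'd': [0/1 + 1/1*1/2, 0/1 + 1/1*5/8) = [1/2, 5/8) <- contains code 591/1024
  'a': [0/1 + 1/1*5/8, 0/1 + 1/1*7/8) = [5/8, 7/8)
  'c': [0/1 + 1/1*7/8, 0/1 + 1/1*1/1) = [7/8, 1/1)
  emit 'd', narrow to [1/2, 5/8)
Step 2: interval [1/2, 5/8), width = 5/8 - 1/2 = 1/8
  'f': [1/2 + 1/8*0/1, 1/2 + 1/8*1/2) = [1/2, 9/16)
  'd': [1/2 + 1/8*1/2, 1/2 + 1/8*5/8) = [9/16, 37/64) <- contains code 591/1024
  'a': [1/2 + 1/8*5/8, 1/2 + 1/8*7/8) = [37/64, 39/64)
  'c': [1/2 + 1/8*7/8, 1/2 + 1/8*1/1) = [39/64, 5/8)
  emit 'd', narrow to [9/16, 37/64)
Step 3: interval [9/16, 37/64), width = 37/64 - 9/16 = 1/64
  'f': [9/16 + 1/64*0/1, 9/16 + 1/64*1/2) = [9/16, 73/128)
  'd': [9/16 + 1/64*1/2, 9/16 + 1/64*5/8) = [73/128, 293/512)
  'a': [9/16 + 1/64*5/8, 9/16 + 1/64*7/8) = [293/512, 295/512)
  'c': [9/16 + 1/64*7/8, 9/16 + 1/64*1/1) = [295/512, 37/64) <- contains code 591/1024
  emit 'c', narrow to [295/512, 37/64)

Answer: ddc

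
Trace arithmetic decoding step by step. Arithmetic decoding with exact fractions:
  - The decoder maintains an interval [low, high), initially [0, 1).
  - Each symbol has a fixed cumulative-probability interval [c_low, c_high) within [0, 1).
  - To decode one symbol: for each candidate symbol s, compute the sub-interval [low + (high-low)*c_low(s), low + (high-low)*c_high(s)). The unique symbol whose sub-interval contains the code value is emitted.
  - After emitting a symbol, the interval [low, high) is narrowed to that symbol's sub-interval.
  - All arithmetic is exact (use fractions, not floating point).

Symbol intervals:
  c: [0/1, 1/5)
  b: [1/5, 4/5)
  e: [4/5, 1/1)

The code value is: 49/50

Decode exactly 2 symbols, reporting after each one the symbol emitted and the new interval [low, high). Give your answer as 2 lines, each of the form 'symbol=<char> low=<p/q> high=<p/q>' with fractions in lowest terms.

Answer: symbol=e low=4/5 high=1/1
symbol=e low=24/25 high=1/1

Derivation:
Step 1: interval [0/1, 1/1), width = 1/1 - 0/1 = 1/1
  'c': [0/1 + 1/1*0/1, 0/1 + 1/1*1/5) = [0/1, 1/5)
  'b': [0/1 + 1/1*1/5, 0/1 + 1/1*4/5) = [1/5, 4/5)
  'e': [0/1 + 1/1*4/5, 0/1 + 1/1*1/1) = [4/5, 1/1) <- contains code 49/50
  emit 'e', narrow to [4/5, 1/1)
Step 2: interval [4/5, 1/1), width = 1/1 - 4/5 = 1/5
  'c': [4/5 + 1/5*0/1, 4/5 + 1/5*1/5) = [4/5, 21/25)
  'b': [4/5 + 1/5*1/5, 4/5 + 1/5*4/5) = [21/25, 24/25)
  'e': [4/5 + 1/5*4/5, 4/5 + 1/5*1/1) = [24/25, 1/1) <- contains code 49/50
  emit 'e', narrow to [24/25, 1/1)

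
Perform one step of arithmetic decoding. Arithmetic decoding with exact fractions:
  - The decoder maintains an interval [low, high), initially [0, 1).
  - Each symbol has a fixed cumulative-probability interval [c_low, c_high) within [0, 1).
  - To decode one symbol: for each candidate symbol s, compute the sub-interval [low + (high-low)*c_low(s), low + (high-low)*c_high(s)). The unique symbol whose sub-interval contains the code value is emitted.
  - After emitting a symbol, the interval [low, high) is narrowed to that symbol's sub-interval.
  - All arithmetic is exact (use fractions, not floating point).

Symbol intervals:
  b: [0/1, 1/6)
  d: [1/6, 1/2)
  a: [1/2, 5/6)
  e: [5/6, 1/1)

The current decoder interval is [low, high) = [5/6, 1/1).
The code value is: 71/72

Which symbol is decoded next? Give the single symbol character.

Interval width = high − low = 1/1 − 5/6 = 1/6
Scaled code = (code − low) / width = (71/72 − 5/6) / 1/6 = 11/12
  b: [0/1, 1/6) 
  d: [1/6, 1/2) 
  a: [1/2, 5/6) 
  e: [5/6, 1/1) ← scaled code falls here ✓

Answer: e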